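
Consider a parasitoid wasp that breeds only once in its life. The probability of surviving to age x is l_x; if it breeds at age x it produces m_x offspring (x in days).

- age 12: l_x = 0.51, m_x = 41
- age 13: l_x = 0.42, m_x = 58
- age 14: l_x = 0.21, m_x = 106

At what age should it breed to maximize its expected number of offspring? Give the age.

Expected offspring if breeding at age x = l_x × m_x:
  age 12: 0.51 × 41 = 20.910
  age 13: 0.42 × 58 = 24.360
  age 14: 0.21 × 106 = 22.260
Maximum at age 13 (24.360).

13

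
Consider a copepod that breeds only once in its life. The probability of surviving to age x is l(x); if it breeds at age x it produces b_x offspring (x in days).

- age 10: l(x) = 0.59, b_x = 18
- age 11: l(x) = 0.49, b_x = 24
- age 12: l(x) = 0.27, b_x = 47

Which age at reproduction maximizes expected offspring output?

Expected offspring if breeding at age x = l(x) × b_x:
  age 10: 0.59 × 18 = 10.620
  age 11: 0.49 × 24 = 11.760
  age 12: 0.27 × 47 = 12.690
Maximum at age 12 (12.690).

12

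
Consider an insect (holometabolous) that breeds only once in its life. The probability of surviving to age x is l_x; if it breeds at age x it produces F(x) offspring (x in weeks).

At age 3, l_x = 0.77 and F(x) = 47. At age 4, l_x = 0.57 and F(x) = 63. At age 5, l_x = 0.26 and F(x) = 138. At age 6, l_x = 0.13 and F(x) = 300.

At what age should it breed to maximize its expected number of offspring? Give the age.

Expected offspring if breeding at age x = l_x × F(x):
  age 3: 0.77 × 47 = 36.190
  age 4: 0.57 × 63 = 35.910
  age 5: 0.26 × 138 = 35.880
  age 6: 0.13 × 300 = 39.000
Maximum at age 6 (39.000).

6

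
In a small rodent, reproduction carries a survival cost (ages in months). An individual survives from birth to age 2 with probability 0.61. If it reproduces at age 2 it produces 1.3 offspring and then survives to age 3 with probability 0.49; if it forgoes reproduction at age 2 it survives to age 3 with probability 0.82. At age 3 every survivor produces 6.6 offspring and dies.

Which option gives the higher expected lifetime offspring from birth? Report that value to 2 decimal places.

breed at age 2: R₀ = 0.61 × (1.3 + 0.49 × 6.6) = 0.61 × 4.5340 = 2.7657
delay to age 3: R₀ = 0.61 × (0.82 × 6.6) = 0.61 × 5.4120 = 3.3013
Higher: delay to age 3 (3.3013).

3.30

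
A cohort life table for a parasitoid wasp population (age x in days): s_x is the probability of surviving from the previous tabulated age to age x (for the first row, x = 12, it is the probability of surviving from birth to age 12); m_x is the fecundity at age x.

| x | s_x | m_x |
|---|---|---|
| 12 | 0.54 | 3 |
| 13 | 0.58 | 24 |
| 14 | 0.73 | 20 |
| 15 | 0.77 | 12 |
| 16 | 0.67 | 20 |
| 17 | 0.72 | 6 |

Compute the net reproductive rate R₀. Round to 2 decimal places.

Survivorship from birth: l_x = s_12·s_13·…·s_x.
  l_12 = 0.54000
  l_13 = 0.31320
  l_14 = 0.22864
  l_15 = 0.17605
  l_16 = 0.11795
  l_17 = 0.08493
R₀ = Σ l_x m_x:
  age 12: 0.54000 × 3 = 1.6200
  age 13: 0.31320 × 24 = 7.5168
  age 14: 0.22864 × 20 = 4.5728
  age 15: 0.17605 × 12 = 2.1126
  age 16: 0.11795 × 20 = 2.3590
  age 17: 0.08493 × 6 = 0.5096
R₀ = 1.6200 + 7.5168 + 4.5728 + 2.1126 + 2.3590 + 0.5096 = 18.6908

18.69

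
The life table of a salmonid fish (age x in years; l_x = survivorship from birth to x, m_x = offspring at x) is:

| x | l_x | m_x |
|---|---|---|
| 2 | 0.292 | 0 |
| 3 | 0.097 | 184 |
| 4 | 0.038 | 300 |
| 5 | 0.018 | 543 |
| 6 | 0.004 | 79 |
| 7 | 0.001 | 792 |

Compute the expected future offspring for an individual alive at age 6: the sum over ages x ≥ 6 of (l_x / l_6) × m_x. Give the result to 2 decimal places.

l_6 = 0.004. Conditional survival from age 6 to x is l_x / l_6.
  x=6: (0.004/0.004) × 79 = 79.0000
  x=7: (0.001/0.004) × 792 = 198.0000
Sum = 79.0000 + 198.0000 = 277.0000

277.00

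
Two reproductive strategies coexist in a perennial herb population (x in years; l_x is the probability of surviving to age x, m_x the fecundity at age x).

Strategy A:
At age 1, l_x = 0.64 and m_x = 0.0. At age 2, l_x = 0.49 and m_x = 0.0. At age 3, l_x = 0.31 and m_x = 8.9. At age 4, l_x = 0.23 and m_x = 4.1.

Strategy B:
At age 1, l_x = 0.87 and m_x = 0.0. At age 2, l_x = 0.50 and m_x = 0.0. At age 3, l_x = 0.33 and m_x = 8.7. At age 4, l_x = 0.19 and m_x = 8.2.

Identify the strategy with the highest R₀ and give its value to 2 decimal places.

Strategy A: R₀ = 0.64×0.0 + 0.49×0.0 + 0.31×8.9 + 0.23×4.1 = 3.7020
Strategy B: R₀ = 0.87×0.0 + 0.50×0.0 + 0.33×8.7 + 0.19×8.2 = 4.4290
Highest R₀: strategy B with 4.4290.

4.43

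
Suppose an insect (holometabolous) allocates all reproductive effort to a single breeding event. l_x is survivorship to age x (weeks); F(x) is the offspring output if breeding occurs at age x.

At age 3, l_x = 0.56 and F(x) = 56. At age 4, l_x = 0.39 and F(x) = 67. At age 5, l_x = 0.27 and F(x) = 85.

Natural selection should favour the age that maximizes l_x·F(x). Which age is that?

3

Expected offspring if breeding at age x = l_x × F(x):
  age 3: 0.56 × 56 = 31.360
  age 4: 0.39 × 67 = 26.130
  age 5: 0.27 × 85 = 22.950
Maximum at age 3 (31.360).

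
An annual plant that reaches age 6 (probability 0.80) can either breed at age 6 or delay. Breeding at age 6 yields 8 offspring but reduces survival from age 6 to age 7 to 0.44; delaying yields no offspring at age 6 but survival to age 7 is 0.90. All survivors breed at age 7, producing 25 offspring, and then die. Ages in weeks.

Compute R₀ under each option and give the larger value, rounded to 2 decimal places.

18.00

breed at age 6: R₀ = 0.80 × (8 + 0.44 × 25) = 0.80 × 19.0000 = 15.2000
delay to age 7: R₀ = 0.80 × (0.90 × 25) = 0.80 × 22.5000 = 18.0000
Higher: delay to age 7 (18.0000).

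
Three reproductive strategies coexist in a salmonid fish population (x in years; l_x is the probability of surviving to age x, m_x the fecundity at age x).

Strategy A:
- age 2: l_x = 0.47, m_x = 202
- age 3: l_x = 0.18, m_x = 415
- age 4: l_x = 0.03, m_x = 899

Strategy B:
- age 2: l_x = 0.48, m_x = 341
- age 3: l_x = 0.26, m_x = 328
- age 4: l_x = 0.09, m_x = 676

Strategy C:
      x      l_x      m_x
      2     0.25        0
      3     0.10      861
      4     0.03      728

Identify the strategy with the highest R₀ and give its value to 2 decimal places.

Strategy A: R₀ = 0.47×202 + 0.18×415 + 0.03×899 = 196.6100
Strategy B: R₀ = 0.48×341 + 0.26×328 + 0.09×676 = 309.8000
Strategy C: R₀ = 0.25×0 + 0.10×861 + 0.03×728 = 107.9400
Highest R₀: strategy B with 309.8000.

309.80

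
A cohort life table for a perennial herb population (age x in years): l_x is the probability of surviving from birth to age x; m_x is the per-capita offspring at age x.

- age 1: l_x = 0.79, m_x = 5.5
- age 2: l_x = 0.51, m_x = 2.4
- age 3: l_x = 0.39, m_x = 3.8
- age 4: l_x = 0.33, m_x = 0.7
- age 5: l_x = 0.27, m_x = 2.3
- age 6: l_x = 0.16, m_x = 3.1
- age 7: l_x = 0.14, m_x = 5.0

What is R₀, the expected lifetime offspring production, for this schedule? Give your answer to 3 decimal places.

R₀ = Σ l_x m_x:
  age 1: 0.79 × 5.5 = 4.3450
  age 2: 0.51 × 2.4 = 1.2240
  age 3: 0.39 × 3.8 = 1.4820
  age 4: 0.33 × 0.7 = 0.2310
  age 5: 0.27 × 2.3 = 0.6210
  age 6: 0.16 × 3.1 = 0.4960
  age 7: 0.14 × 5.0 = 0.7000
R₀ = 4.3450 + 1.2240 + 1.4820 + 0.2310 + 0.6210 + 0.4960 + 0.7000 = 9.0990

9.099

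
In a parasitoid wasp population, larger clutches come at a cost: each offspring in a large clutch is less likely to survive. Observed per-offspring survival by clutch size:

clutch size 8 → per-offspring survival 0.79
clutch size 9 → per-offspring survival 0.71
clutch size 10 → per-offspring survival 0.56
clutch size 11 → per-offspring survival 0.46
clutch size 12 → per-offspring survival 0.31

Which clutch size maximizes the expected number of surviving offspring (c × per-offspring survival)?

Expected surviving offspring = c × s(c):
  c=8: 8 × 0.79 = 6.320
  c=9: 9 × 0.71 = 6.390
  c=10: 10 × 0.56 = 5.600
  c=11: 11 × 0.46 = 5.060
  c=12: 12 × 0.31 = 3.720
Maximum at c = 9 (6.390 surviving offspring).

9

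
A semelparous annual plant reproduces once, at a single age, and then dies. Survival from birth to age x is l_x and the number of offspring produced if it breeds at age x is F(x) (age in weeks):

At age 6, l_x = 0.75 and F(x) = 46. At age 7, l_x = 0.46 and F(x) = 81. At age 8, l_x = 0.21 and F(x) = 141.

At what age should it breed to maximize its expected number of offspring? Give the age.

Expected offspring if breeding at age x = l_x × F(x):
  age 6: 0.75 × 46 = 34.500
  age 7: 0.46 × 81 = 37.260
  age 8: 0.21 × 141 = 29.610
Maximum at age 7 (37.260).

7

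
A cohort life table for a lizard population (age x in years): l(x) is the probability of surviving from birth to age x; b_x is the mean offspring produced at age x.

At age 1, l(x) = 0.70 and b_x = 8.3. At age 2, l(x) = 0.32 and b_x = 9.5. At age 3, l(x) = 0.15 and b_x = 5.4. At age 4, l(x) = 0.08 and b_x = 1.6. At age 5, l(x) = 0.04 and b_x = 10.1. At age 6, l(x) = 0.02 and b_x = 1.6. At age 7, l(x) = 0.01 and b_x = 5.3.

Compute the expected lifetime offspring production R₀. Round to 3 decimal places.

10.277

R₀ = Σ l(x) b_x:
  age 1: 0.70 × 8.3 = 5.8100
  age 2: 0.32 × 9.5 = 3.0400
  age 3: 0.15 × 5.4 = 0.8100
  age 4: 0.08 × 1.6 = 0.1280
  age 5: 0.04 × 10.1 = 0.4040
  age 6: 0.02 × 1.6 = 0.0320
  age 7: 0.01 × 5.3 = 0.0530
R₀ = 5.8100 + 3.0400 + 0.8100 + 0.1280 + 0.4040 + 0.0320 + 0.0530 = 10.2770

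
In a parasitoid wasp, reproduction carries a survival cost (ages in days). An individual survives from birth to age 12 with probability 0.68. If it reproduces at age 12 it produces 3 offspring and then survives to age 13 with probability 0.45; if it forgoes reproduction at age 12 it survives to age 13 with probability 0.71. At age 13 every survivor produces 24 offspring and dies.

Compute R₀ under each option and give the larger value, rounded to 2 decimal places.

11.59

breed at age 12: R₀ = 0.68 × (3 + 0.45 × 24) = 0.68 × 13.8000 = 9.3840
delay to age 13: R₀ = 0.68 × (0.71 × 24) = 0.68 × 17.0400 = 11.5872
Higher: delay to age 13 (11.5872).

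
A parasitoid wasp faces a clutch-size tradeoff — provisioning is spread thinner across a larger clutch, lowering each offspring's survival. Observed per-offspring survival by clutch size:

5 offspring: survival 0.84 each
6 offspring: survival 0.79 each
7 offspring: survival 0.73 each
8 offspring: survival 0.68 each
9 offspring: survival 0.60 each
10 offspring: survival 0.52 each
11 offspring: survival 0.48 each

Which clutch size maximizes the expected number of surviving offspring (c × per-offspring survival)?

8

Expected surviving offspring = c × s(c):
  c=5: 5 × 0.84 = 4.200
  c=6: 6 × 0.79 = 4.740
  c=7: 7 × 0.73 = 5.110
  c=8: 8 × 0.68 = 5.440
  c=9: 9 × 0.60 = 5.400
  c=10: 10 × 0.52 = 5.200
  c=11: 11 × 0.48 = 5.280
Maximum at c = 8 (5.440 surviving offspring).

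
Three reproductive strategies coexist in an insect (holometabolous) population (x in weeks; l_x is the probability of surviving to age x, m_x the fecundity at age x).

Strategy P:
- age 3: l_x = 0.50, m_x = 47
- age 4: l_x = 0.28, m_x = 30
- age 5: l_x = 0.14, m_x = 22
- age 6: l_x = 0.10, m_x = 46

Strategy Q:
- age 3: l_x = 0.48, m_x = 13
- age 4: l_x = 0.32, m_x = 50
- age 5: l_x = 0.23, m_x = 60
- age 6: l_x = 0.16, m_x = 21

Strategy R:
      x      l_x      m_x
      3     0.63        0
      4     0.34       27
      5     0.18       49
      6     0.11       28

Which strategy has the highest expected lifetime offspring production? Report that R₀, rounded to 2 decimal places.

Strategy P: R₀ = 0.50×47 + 0.28×30 + 0.14×22 + 0.10×46 = 39.5800
Strategy Q: R₀ = 0.48×13 + 0.32×50 + 0.23×60 + 0.16×21 = 39.4000
Strategy R: R₀ = 0.63×0 + 0.34×27 + 0.18×49 + 0.11×28 = 21.0800
Highest R₀: strategy P with 39.5800.

39.58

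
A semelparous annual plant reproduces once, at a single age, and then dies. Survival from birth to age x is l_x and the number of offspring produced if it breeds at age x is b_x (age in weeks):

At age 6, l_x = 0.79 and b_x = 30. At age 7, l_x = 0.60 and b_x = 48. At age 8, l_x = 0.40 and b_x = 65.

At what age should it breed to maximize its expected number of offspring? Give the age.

Expected offspring if breeding at age x = l_x × b_x:
  age 6: 0.79 × 30 = 23.700
  age 7: 0.60 × 48 = 28.800
  age 8: 0.40 × 65 = 26.000
Maximum at age 7 (28.800).

7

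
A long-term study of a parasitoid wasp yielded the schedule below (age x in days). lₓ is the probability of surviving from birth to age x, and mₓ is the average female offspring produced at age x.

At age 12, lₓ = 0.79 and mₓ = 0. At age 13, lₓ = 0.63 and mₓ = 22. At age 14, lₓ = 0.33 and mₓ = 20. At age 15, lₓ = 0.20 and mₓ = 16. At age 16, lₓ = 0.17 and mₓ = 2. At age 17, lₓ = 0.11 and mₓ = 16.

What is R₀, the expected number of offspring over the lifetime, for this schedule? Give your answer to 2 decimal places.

R₀ = Σ lₓ mₓ:
  age 12: 0.79 × 0 = 0.0000
  age 13: 0.63 × 22 = 13.8600
  age 14: 0.33 × 20 = 6.6000
  age 15: 0.20 × 16 = 3.2000
  age 16: 0.17 × 2 = 0.3400
  age 17: 0.11 × 16 = 1.7600
R₀ = 0.0000 + 13.8600 + 6.6000 + 3.2000 + 0.3400 + 1.7600 = 25.7600

25.76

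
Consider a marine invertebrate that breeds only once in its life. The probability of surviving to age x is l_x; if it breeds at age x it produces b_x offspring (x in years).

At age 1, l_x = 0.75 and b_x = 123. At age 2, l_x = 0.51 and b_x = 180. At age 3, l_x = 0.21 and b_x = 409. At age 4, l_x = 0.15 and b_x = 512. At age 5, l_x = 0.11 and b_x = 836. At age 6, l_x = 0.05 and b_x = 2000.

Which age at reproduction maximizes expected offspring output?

Expected offspring if breeding at age x = l_x × b_x:
  age 1: 0.75 × 123 = 92.250
  age 2: 0.51 × 180 = 91.800
  age 3: 0.21 × 409 = 85.890
  age 4: 0.15 × 512 = 76.800
  age 5: 0.11 × 836 = 91.960
  age 6: 0.05 × 2000 = 100.000
Maximum at age 6 (100.000).

6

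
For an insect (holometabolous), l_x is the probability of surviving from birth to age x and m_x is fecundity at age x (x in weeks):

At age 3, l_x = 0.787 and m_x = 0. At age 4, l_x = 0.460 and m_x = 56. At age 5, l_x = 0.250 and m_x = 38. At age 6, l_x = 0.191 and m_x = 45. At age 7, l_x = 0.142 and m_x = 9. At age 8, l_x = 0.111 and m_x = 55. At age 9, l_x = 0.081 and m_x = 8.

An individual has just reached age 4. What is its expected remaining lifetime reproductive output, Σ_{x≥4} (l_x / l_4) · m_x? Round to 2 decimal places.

l_4 = 0.460. Conditional survival from age 4 to x is l_x / l_4.
  x=4: (0.460/0.460) × 56 = 56.0000
  x=5: (0.250/0.460) × 38 = 20.6522
  x=6: (0.191/0.460) × 45 = 18.6848
  x=7: (0.142/0.460) × 9 = 2.7783
  x=8: (0.111/0.460) × 55 = 13.2717
  x=9: (0.081/0.460) × 8 = 1.4087
Sum = 56.0000 + 20.6522 + 18.6848 + 2.7783 + 13.2717 + 1.4087 = 112.7957

112.80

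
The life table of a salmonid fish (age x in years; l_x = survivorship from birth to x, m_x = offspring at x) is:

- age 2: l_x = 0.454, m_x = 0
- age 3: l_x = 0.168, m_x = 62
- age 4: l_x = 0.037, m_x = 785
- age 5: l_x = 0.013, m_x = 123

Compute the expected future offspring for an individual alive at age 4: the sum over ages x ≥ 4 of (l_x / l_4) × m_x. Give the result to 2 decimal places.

l_4 = 0.037. Conditional survival from age 4 to x is l_x / l_4.
  x=4: (0.037/0.037) × 785 = 785.0000
  x=5: (0.013/0.037) × 123 = 43.2162
Sum = 785.0000 + 43.2162 = 828.2162

828.22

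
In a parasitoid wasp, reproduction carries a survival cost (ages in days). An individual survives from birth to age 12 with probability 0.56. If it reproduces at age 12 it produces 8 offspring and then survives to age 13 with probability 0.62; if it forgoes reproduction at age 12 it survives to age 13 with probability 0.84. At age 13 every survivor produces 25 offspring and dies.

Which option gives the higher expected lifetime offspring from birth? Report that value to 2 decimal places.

breed at age 12: R₀ = 0.56 × (8 + 0.62 × 25) = 0.56 × 23.5000 = 13.1600
delay to age 13: R₀ = 0.56 × (0.84 × 25) = 0.56 × 21.0000 = 11.7600
Higher: breed at age 12 (13.1600).

13.16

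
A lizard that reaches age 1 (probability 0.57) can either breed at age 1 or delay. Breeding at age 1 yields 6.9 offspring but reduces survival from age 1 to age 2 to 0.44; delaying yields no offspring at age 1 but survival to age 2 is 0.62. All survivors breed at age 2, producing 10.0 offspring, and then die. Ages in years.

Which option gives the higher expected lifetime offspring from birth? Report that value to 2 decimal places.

6.44

breed at age 1: R₀ = 0.57 × (6.9 + 0.44 × 10.0) = 0.57 × 11.3000 = 6.4410
delay to age 2: R₀ = 0.57 × (0.62 × 10.0) = 0.57 × 6.2000 = 3.5340
Higher: breed at age 1 (6.4410).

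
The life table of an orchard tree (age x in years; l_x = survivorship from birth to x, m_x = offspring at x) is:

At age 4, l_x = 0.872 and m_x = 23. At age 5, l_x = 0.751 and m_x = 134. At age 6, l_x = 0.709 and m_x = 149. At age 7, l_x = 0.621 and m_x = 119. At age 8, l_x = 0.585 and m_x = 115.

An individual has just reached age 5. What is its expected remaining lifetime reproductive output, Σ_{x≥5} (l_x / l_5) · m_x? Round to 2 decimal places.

462.65

l_5 = 0.751. Conditional survival from age 5 to x is l_x / l_5.
  x=5: (0.751/0.751) × 134 = 134.0000
  x=6: (0.709/0.751) × 149 = 140.6671
  x=7: (0.621/0.751) × 119 = 98.4008
  x=8: (0.585/0.751) × 115 = 89.5806
Sum = 134.0000 + 140.6671 + 98.4008 + 89.5806 = 462.6485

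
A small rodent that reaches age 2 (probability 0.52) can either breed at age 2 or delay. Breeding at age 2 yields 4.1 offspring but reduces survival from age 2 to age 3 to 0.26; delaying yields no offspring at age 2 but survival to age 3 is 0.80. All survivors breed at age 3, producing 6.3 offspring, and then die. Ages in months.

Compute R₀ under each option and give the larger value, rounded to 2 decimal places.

2.98

breed at age 2: R₀ = 0.52 × (4.1 + 0.26 × 6.3) = 0.52 × 5.7380 = 2.9838
delay to age 3: R₀ = 0.52 × (0.80 × 6.3) = 0.52 × 5.0400 = 2.6208
Higher: breed at age 2 (2.9838).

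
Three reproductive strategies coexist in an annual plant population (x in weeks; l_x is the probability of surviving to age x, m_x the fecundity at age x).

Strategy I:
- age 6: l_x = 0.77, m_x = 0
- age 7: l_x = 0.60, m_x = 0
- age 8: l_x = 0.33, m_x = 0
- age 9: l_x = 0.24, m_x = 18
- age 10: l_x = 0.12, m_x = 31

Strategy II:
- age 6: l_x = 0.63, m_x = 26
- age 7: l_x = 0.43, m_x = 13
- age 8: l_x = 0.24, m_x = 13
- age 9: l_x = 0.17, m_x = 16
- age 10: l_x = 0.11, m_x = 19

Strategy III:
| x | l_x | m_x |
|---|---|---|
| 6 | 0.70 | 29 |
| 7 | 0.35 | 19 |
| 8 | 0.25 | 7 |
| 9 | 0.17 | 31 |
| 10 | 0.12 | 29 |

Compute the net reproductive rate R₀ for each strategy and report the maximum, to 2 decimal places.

Strategy I: R₀ = 0.77×0 + 0.60×0 + 0.33×0 + 0.24×18 + 0.12×31 = 8.0400
Strategy II: R₀ = 0.63×26 + 0.43×13 + 0.24×13 + 0.17×16 + 0.11×19 = 29.9000
Strategy III: R₀ = 0.70×29 + 0.35×19 + 0.25×7 + 0.17×31 + 0.12×29 = 37.4500
Highest R₀: strategy III with 37.4500.

37.45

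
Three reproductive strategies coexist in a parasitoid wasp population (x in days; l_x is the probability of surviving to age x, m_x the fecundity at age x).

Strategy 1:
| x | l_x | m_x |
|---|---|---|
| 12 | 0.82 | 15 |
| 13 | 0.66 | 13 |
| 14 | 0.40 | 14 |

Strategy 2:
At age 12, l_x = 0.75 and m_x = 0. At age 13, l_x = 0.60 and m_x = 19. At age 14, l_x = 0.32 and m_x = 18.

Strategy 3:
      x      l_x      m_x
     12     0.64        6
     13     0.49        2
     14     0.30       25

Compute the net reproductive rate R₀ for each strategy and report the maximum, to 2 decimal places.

Strategy 1: R₀ = 0.82×15 + 0.66×13 + 0.40×14 = 26.4800
Strategy 2: R₀ = 0.75×0 + 0.60×19 + 0.32×18 = 17.1600
Strategy 3: R₀ = 0.64×6 + 0.49×2 + 0.30×25 = 12.3200
Highest R₀: strategy 1 with 26.4800.

26.48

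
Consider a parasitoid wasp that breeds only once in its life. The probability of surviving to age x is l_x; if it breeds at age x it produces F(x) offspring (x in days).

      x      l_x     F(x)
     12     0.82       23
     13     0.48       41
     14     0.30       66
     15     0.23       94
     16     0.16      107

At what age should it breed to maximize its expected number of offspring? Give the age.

15

Expected offspring if breeding at age x = l_x × F(x):
  age 12: 0.82 × 23 = 18.860
  age 13: 0.48 × 41 = 19.680
  age 14: 0.30 × 66 = 19.800
  age 15: 0.23 × 94 = 21.620
  age 16: 0.16 × 107 = 17.120
Maximum at age 15 (21.620).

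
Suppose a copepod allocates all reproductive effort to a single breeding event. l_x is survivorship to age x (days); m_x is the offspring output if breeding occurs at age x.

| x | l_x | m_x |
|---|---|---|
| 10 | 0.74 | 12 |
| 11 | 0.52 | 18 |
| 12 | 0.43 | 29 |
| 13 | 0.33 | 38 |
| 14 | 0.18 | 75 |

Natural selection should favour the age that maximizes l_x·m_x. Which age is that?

Expected offspring if breeding at age x = l_x × m_x:
  age 10: 0.74 × 12 = 8.880
  age 11: 0.52 × 18 = 9.360
  age 12: 0.43 × 29 = 12.470
  age 13: 0.33 × 38 = 12.540
  age 14: 0.18 × 75 = 13.500
Maximum at age 14 (13.500).

14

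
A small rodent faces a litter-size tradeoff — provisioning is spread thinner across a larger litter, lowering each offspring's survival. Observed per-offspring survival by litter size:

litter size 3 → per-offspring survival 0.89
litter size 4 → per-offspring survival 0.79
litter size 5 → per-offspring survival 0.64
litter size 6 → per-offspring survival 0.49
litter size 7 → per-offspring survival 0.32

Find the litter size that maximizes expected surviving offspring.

5

Expected surviving offspring = c × s(c):
  c=3: 3 × 0.89 = 2.670
  c=4: 4 × 0.79 = 3.160
  c=5: 5 × 0.64 = 3.200
  c=6: 6 × 0.49 = 2.940
  c=7: 7 × 0.32 = 2.240
Maximum at c = 5 (3.200 surviving offspring).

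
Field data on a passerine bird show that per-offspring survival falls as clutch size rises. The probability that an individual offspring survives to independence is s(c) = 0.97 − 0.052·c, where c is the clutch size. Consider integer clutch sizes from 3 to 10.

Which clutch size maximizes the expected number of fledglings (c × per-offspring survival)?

9

Expected fledglings = c × s(c):
  c=3: 3 × 0.814 = 2.442
  c=4: 4 × 0.762 = 3.048
  c=5: 5 × 0.710 = 3.550
  c=6: 6 × 0.658 = 3.948
  c=7: 7 × 0.606 = 4.242
  c=8: 8 × 0.554 = 4.432
  c=9: 9 × 0.502 = 4.518
  c=10: 10 × 0.450 = 4.500
Maximum at c = 9 (4.518 fledglings).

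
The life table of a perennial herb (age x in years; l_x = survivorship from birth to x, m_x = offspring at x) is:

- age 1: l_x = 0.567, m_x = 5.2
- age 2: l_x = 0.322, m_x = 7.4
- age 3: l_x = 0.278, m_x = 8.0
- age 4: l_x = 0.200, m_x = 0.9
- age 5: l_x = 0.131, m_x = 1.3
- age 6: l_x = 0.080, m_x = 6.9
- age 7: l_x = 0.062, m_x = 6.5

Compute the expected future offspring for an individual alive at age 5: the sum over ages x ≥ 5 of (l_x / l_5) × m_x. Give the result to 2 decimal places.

8.59

l_5 = 0.131. Conditional survival from age 5 to x is l_x / l_5.
  x=5: (0.131/0.131) × 1.3 = 1.3000
  x=6: (0.080/0.131) × 6.9 = 4.2137
  x=7: (0.062/0.131) × 6.5 = 3.0763
Sum = 1.3000 + 4.2137 + 3.0763 = 8.5901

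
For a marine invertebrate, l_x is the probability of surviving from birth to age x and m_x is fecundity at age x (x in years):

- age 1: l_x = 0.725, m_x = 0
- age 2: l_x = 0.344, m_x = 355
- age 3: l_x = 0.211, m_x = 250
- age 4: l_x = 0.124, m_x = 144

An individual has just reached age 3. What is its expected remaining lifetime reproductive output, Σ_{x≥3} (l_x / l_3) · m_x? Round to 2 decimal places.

l_3 = 0.211. Conditional survival from age 3 to x is l_x / l_3.
  x=3: (0.211/0.211) × 250 = 250.0000
  x=4: (0.124/0.211) × 144 = 84.6256
Sum = 250.0000 + 84.6256 = 334.6256

334.63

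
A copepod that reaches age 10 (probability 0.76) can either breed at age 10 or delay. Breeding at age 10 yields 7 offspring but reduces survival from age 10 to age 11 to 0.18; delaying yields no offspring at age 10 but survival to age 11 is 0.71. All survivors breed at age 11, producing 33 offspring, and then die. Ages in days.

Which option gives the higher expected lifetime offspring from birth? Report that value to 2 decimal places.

breed at age 10: R₀ = 0.76 × (7 + 0.18 × 33) = 0.76 × 12.9400 = 9.8344
delay to age 11: R₀ = 0.76 × (0.71 × 33) = 0.76 × 23.4300 = 17.8068
Higher: delay to age 11 (17.8068).

17.81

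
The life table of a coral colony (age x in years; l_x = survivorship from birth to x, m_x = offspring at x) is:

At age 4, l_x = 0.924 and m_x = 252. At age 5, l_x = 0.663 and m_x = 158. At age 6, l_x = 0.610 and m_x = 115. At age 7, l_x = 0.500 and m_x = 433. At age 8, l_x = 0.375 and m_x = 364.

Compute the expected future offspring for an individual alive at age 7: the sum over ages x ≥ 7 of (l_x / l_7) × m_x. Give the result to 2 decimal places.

l_7 = 0.500. Conditional survival from age 7 to x is l_x / l_7.
  x=7: (0.500/0.500) × 433 = 433.0000
  x=8: (0.375/0.500) × 364 = 273.0000
Sum = 433.0000 + 273.0000 = 706.0000

706.00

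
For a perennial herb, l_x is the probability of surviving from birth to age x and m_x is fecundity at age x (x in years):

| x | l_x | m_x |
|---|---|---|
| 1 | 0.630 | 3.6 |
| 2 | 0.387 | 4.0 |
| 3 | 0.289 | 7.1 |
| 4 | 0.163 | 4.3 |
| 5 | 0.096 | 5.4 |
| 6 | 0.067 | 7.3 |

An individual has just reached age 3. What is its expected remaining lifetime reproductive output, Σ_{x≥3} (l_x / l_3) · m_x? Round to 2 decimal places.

13.01

l_3 = 0.289. Conditional survival from age 3 to x is l_x / l_3.
  x=3: (0.289/0.289) × 7.1 = 7.1000
  x=4: (0.163/0.289) × 4.3 = 2.4253
  x=5: (0.096/0.289) × 5.4 = 1.7938
  x=6: (0.067/0.289) × 7.3 = 1.6924
Sum = 7.1000 + 2.4253 + 1.7938 + 1.6924 = 13.0114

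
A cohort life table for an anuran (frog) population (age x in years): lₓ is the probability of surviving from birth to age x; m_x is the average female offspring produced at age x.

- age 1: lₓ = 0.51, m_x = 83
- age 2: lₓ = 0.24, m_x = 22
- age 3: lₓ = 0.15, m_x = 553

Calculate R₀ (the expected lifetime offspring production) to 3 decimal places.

130.560

R₀ = Σ lₓ m_x:
  age 1: 0.51 × 83 = 42.3300
  age 2: 0.24 × 22 = 5.2800
  age 3: 0.15 × 553 = 82.9500
R₀ = 42.3300 + 5.2800 + 82.9500 = 130.5600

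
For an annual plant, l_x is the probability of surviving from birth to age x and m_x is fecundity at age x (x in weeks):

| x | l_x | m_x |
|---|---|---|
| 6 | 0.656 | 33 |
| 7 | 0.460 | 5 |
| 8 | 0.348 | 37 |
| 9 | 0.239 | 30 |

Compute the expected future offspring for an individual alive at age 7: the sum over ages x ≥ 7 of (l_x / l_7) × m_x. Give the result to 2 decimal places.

48.58

l_7 = 0.460. Conditional survival from age 7 to x is l_x / l_7.
  x=7: (0.460/0.460) × 5 = 5.0000
  x=8: (0.348/0.460) × 37 = 27.9913
  x=9: (0.239/0.460) × 30 = 15.5870
Sum = 5.0000 + 27.9913 + 15.5870 = 48.5783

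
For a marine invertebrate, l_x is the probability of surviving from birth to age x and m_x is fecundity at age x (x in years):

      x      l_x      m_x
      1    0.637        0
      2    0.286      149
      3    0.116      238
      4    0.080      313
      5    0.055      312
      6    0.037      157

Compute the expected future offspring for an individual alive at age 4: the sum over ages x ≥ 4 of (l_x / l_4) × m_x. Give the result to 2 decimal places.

600.11

l_4 = 0.080. Conditional survival from age 4 to x is l_x / l_4.
  x=4: (0.080/0.080) × 313 = 313.0000
  x=5: (0.055/0.080) × 312 = 214.5000
  x=6: (0.037/0.080) × 157 = 72.6125
Sum = 313.0000 + 214.5000 + 72.6125 = 600.1125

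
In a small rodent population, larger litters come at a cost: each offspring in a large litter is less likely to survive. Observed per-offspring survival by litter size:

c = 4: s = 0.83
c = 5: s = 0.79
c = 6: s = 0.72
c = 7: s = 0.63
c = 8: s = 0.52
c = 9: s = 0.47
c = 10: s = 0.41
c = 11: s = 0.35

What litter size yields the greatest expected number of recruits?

Expected recruits = c × s(c):
  c=4: 4 × 0.83 = 3.320
  c=5: 5 × 0.79 = 3.950
  c=6: 6 × 0.72 = 4.320
  c=7: 7 × 0.63 = 4.410
  c=8: 8 × 0.52 = 4.160
  c=9: 9 × 0.47 = 4.230
  c=10: 10 × 0.41 = 4.100
  c=11: 11 × 0.35 = 3.850
Maximum at c = 7 (4.410 recruits).

7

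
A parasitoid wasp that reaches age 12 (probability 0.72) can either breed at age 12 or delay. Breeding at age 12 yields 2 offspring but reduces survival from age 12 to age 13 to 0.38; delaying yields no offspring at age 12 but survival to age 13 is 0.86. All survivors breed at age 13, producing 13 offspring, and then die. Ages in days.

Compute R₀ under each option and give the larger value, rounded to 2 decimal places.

8.05

breed at age 12: R₀ = 0.72 × (2 + 0.38 × 13) = 0.72 × 6.9400 = 4.9968
delay to age 13: R₀ = 0.72 × (0.86 × 13) = 0.72 × 11.1800 = 8.0496
Higher: delay to age 13 (8.0496).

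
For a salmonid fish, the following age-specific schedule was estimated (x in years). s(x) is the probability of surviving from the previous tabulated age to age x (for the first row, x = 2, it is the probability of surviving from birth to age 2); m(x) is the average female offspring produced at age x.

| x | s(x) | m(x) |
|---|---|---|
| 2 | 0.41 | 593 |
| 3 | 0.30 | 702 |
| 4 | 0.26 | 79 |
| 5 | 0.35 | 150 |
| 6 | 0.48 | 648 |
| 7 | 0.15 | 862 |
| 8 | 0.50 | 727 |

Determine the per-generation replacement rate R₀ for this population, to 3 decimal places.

Survivorship from birth: l_x = s_2·s_3·…·s_x.
  l_2 = 0.41000
  l_3 = 0.12300
  l_4 = 0.03198
  l_5 = 0.01119
  l_6 = 0.00537
  l_7 = 0.00081
  l_8 = 0.00040
R₀ = Σ l_x m(x):
  age 2: 0.41000 × 593 = 243.1300
  age 3: 0.12300 × 702 = 86.3460
  age 4: 0.03198 × 79 = 2.5264
  age 5: 0.01119 × 150 = 1.6785
  age 6: 0.00537 × 648 = 3.4798
  age 7: 0.00081 × 862 = 0.6982
  age 8: 0.00040 × 727 = 0.2908
R₀ = 243.1300 + 86.3460 + 2.5264 + 1.6785 + 3.4798 + 0.6982 + 0.2908 = 338.1497

338.150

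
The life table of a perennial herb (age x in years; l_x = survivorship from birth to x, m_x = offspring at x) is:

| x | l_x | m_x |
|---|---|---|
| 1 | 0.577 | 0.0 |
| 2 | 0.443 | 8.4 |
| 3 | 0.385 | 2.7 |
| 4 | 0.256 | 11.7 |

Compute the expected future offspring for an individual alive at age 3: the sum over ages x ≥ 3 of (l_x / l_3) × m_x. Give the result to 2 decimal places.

10.48

l_3 = 0.385. Conditional survival from age 3 to x is l_x / l_3.
  x=3: (0.385/0.385) × 2.7 = 2.7000
  x=4: (0.256/0.385) × 11.7 = 7.7797
Sum = 2.7000 + 7.7797 = 10.4797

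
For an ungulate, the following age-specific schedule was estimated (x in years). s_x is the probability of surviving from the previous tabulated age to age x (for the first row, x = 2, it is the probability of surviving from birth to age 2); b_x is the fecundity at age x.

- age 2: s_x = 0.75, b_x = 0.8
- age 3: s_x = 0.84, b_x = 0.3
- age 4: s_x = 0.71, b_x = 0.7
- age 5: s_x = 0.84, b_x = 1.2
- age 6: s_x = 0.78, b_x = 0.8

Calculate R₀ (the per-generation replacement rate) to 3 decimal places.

1.787

Survivorship from birth: l_x = s_2·s_3·…·s_x.
  l_2 = 0.75000
  l_3 = 0.63000
  l_4 = 0.44730
  l_5 = 0.37573
  l_6 = 0.29307
R₀ = Σ l_x b_x:
  age 2: 0.75000 × 0.8 = 0.6000
  age 3: 0.63000 × 0.3 = 0.1890
  age 4: 0.44730 × 0.7 = 0.3131
  age 5: 0.37573 × 1.2 = 0.4509
  age 6: 0.29307 × 0.8 = 0.2345
R₀ = 0.6000 + 0.1890 + 0.3131 + 0.4509 + 0.2345 = 1.7874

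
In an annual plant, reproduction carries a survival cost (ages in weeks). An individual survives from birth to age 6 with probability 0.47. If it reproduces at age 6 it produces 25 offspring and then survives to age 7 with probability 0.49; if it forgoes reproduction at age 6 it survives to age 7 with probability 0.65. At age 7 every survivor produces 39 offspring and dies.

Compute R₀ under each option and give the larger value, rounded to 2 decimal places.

20.73

breed at age 6: R₀ = 0.47 × (25 + 0.49 × 39) = 0.47 × 44.1100 = 20.7317
delay to age 7: R₀ = 0.47 × (0.65 × 39) = 0.47 × 25.3500 = 11.9145
Higher: breed at age 6 (20.7317).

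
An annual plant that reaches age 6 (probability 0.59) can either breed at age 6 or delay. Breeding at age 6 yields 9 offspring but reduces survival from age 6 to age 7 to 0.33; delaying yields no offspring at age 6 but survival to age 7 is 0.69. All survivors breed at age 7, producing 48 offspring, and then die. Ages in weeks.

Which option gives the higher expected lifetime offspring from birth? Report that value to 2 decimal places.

breed at age 6: R₀ = 0.59 × (9 + 0.33 × 48) = 0.59 × 24.8400 = 14.6556
delay to age 7: R₀ = 0.59 × (0.69 × 48) = 0.59 × 33.1200 = 19.5408
Higher: delay to age 7 (19.5408).

19.54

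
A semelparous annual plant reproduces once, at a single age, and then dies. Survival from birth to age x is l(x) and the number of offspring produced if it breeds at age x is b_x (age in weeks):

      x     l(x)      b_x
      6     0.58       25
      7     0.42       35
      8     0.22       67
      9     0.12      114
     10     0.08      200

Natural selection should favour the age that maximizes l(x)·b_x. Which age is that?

10

Expected offspring if breeding at age x = l(x) × b_x:
  age 6: 0.58 × 25 = 14.500
  age 7: 0.42 × 35 = 14.700
  age 8: 0.22 × 67 = 14.740
  age 9: 0.12 × 114 = 13.680
  age 10: 0.08 × 200 = 16.000
Maximum at age 10 (16.000).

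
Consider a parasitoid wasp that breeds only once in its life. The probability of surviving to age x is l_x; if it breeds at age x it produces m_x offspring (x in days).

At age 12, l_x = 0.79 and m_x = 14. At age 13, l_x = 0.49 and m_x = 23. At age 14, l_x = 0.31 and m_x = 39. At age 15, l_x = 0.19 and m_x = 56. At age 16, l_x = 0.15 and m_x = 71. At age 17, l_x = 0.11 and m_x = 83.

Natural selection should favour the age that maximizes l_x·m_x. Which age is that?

Expected offspring if breeding at age x = l_x × m_x:
  age 12: 0.79 × 14 = 11.060
  age 13: 0.49 × 23 = 11.270
  age 14: 0.31 × 39 = 12.090
  age 15: 0.19 × 56 = 10.640
  age 16: 0.15 × 71 = 10.650
  age 17: 0.11 × 83 = 9.130
Maximum at age 14 (12.090).

14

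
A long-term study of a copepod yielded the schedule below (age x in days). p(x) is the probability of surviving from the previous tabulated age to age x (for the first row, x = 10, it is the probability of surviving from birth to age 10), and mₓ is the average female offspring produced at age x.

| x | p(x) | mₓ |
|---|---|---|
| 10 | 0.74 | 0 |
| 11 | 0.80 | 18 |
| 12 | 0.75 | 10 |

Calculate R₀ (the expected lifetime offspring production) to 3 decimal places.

Survivorship from birth: l_x = p_10·p_11·…·p_x.
  l_10 = 0.74000
  l_11 = 0.59200
  l_12 = 0.44400
R₀ = Σ l_x mₓ:
  age 10: 0.74000 × 0 = 0.0000
  age 11: 0.59200 × 18 = 10.6560
  age 12: 0.44400 × 10 = 4.4400
R₀ = 0.0000 + 10.6560 + 4.4400 = 15.0960

15.096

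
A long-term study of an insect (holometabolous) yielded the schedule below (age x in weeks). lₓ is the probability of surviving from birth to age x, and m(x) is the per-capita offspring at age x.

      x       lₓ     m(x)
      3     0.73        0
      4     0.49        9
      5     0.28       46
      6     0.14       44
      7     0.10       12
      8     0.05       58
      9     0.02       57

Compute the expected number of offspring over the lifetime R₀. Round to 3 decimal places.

R₀ = Σ lₓ m(x):
  age 3: 0.73 × 0 = 0.0000
  age 4: 0.49 × 9 = 4.4100
  age 5: 0.28 × 46 = 12.8800
  age 6: 0.14 × 44 = 6.1600
  age 7: 0.10 × 12 = 1.2000
  age 8: 0.05 × 58 = 2.9000
  age 9: 0.02 × 57 = 1.1400
R₀ = 0.0000 + 4.4100 + 12.8800 + 6.1600 + 1.2000 + 2.9000 + 1.1400 = 28.6900

28.690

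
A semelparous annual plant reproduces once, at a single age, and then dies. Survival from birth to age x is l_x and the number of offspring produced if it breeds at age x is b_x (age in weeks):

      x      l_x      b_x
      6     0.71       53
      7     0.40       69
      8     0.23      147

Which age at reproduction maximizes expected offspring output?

6

Expected offspring if breeding at age x = l_x × b_x:
  age 6: 0.71 × 53 = 37.630
  age 7: 0.40 × 69 = 27.600
  age 8: 0.23 × 147 = 33.810
Maximum at age 6 (37.630).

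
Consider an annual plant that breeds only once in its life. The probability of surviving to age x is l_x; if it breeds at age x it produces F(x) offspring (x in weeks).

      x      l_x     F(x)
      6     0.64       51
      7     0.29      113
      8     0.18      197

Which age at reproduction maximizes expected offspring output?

8

Expected offspring if breeding at age x = l_x × F(x):
  age 6: 0.64 × 51 = 32.640
  age 7: 0.29 × 113 = 32.770
  age 8: 0.18 × 197 = 35.460
Maximum at age 8 (35.460).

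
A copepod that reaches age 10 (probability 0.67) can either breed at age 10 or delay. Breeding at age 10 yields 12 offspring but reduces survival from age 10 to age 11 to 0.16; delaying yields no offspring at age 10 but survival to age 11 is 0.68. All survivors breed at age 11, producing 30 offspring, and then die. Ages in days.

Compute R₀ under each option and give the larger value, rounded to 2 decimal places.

13.67

breed at age 10: R₀ = 0.67 × (12 + 0.16 × 30) = 0.67 × 16.8000 = 11.2560
delay to age 11: R₀ = 0.67 × (0.68 × 30) = 0.67 × 20.4000 = 13.6680
Higher: delay to age 11 (13.6680).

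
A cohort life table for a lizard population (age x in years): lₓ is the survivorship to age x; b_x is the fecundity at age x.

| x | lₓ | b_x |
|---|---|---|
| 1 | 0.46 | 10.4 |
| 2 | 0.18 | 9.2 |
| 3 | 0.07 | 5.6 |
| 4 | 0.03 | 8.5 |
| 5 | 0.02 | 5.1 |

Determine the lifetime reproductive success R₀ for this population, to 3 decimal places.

7.189

R₀ = Σ lₓ b_x:
  age 1: 0.46 × 10.4 = 4.7840
  age 2: 0.18 × 9.2 = 1.6560
  age 3: 0.07 × 5.6 = 0.3920
  age 4: 0.03 × 8.5 = 0.2550
  age 5: 0.02 × 5.1 = 0.1020
R₀ = 4.7840 + 1.6560 + 0.3920 + 0.2550 + 0.1020 = 7.1890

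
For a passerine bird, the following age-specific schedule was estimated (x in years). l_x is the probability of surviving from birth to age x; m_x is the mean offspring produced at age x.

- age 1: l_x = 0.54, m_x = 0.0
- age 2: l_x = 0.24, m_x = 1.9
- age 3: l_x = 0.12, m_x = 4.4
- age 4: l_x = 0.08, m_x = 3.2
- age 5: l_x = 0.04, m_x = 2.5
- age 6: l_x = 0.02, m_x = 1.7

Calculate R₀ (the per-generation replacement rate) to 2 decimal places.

R₀ = Σ l_x m_x:
  age 1: 0.54 × 0.0 = 0.0000
  age 2: 0.24 × 1.9 = 0.4560
  age 3: 0.12 × 4.4 = 0.5280
  age 4: 0.08 × 3.2 = 0.2560
  age 5: 0.04 × 2.5 = 0.1000
  age 6: 0.02 × 1.7 = 0.0340
R₀ = 0.0000 + 0.4560 + 0.5280 + 0.2560 + 0.1000 + 0.0340 = 1.3740

1.37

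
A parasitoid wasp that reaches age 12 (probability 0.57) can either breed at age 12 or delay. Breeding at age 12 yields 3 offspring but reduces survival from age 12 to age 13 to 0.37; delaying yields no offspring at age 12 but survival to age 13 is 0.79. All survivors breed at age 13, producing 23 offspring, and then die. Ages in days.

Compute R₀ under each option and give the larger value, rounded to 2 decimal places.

10.36

breed at age 12: R₀ = 0.57 × (3 + 0.37 × 23) = 0.57 × 11.5100 = 6.5607
delay to age 13: R₀ = 0.57 × (0.79 × 23) = 0.57 × 18.1700 = 10.3569
Higher: delay to age 13 (10.3569).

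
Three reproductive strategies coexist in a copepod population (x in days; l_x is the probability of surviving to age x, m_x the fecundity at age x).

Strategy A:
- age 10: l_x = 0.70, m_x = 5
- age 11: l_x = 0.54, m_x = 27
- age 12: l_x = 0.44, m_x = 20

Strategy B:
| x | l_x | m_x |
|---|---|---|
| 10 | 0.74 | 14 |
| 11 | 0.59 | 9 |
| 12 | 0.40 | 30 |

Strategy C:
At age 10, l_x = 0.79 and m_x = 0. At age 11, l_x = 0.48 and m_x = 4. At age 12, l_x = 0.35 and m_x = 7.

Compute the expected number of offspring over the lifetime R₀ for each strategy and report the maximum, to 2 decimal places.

Strategy A: R₀ = 0.70×5 + 0.54×27 + 0.44×20 = 26.8800
Strategy B: R₀ = 0.74×14 + 0.59×9 + 0.40×30 = 27.6700
Strategy C: R₀ = 0.79×0 + 0.48×4 + 0.35×7 = 4.3700
Highest R₀: strategy B with 27.6700.

27.67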